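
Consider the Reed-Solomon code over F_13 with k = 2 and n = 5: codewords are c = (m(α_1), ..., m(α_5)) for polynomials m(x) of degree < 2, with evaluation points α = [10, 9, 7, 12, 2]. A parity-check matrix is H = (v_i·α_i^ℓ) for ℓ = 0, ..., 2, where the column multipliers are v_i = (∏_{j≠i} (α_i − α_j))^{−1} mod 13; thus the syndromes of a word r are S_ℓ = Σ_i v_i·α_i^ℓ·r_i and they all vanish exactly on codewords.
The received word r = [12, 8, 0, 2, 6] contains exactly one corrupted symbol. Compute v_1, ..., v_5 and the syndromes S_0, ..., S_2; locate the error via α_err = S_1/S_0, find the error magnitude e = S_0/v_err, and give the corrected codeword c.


S = (8, 5, 8), error at position 4, error magnitude e = 8, c = [12, 8, 0, 7, 6].

Step 1: column multipliers v_i = (∏_{j≠i}(α_i − α_j))^{−1} mod 13.
  i = 1 (α = 10): (10−9)(10−7)(10−12)(10−2) = 1·3·(−2)·8 = −48 ≡ 4, so v_1 = 4^{−1} = 10 (mod 13).
  i = 2 (α = 9): (9−10)(9−7)(9−12)(9−2) = (−1)·2·(−3)·7 = 42 ≡ 3, so v_2 = 3^{−1} = 9 (mod 13).
  i = 3 (α = 7): (7−10)(7−9)(7−12)(7−2) = (−3)·(−2)·(−5)·5 = −150 ≡ 6, so v_3 = 6^{−1} = 11 (mod 13).
  i = 4 (α = 12): (12−10)(12−9)(12−7)(12−2) = 2·3·5·10 = 300 ≡ 1, so v_4 = 1^{−1} = 1 (mod 13).
  i = 5 (α = 2): (2−10)(2−9)(2−7)(2−12) = (−8)·(−7)·(−5)·(−10) = 2800 ≡ 5, so v_5 = 5^{−1} = 8 (mod 13).
  v = [10, 9, 11, 1, 8].
Step 2: syndromes of r = [12, 8, 0, 2, 6] (all sums mod 13).
  S_0 = Σ v_i r_i = 10·12 + 9·8 + 11·0 + 1·2 + 8·6 = 242 ≡ 8.
  S_1 = Σ v_i α_i r_i = 10·10·12 + 9·9·8 + 11·7·0 + 1·12·2 + 8·2·6 = 1968 ≡ 5.
  α_i^2 mod 13 = [9, 3, 10, 1, 4].
  S_2 = Σ v_i α_i^2 r_i = 10·9·12 + 9·3·8 + 11·10·0 + 1·1·2 + 8·4·6 = 1490 ≡ 8.
  S = (8, 5, 8) ≠ 0, so r is not a codeword (an error is present).
Step 3: locate the error. For a single error e at position i, S_ℓ = v_i·e·α_i^ℓ, so α_err = S_1/S_0.
  S_0^{−1} = 8^{−1} = 5 (mod 13), so α_err = 5·5 = 25 ≡ 12 = α_4. Error position i = 4.
  Consistency check: S_2/S_1 = 8·8 = 64 ≡ 12 = α_err ✓ (single-error assumption holds).
Step 4: error magnitude e = S_0/v_4 = S_0·∏_{j≠4}(α_4 − α_j) = 8·1 = 8 ≡ 8 (mod 13).
Step 5: correct position 4: c_4 = r_4 − e = 2 − 8 ≡ 7 (mod 13). Hence c = [12, 8, 0, 7, 6].
  Check: interpolating c through the α_i gives m(x) = 11 + 4·x (degree < 2) with m(α_i) = c_i for every i, so c is indeed a codeword.


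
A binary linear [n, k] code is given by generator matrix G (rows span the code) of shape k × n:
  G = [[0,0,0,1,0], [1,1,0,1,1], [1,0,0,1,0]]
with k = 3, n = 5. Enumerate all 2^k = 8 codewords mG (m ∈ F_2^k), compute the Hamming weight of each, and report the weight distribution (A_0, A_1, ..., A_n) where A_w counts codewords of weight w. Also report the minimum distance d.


Weight distribution: A_0 = 1, A_1 = 2, A_2 = 2, A_3 = 2, A_4 = 1. Minimum distance d = 1.

Enumerate all 2^3 = 8 messages m ∈ F_2^3.
For each, compute codeword c = mG in F_2^5, then tally its weight.
  m = 000 → c = 00000, weight = 0.
  m = 100 → c = 00010, weight = 1.
  m = 010 → c = 11011, weight = 4.
  m = 110 → c = 11001, weight = 3.
  m = 001 → c = 10010, weight = 2.
  m = 101 → c = 10000, weight = 1.
  m = 011 → c = 01001, weight = 2.
  m = 111 → c = 01011, weight = 3.
Tally weights:
  weight 0: 1 codewords.
  weight 1: 2 codewords.
  weight 2: 2 codewords.
  weight 3: 2 codewords.
  weight 4: 1 codewords.
Minimum distance d = smallest w > 0 with A_w > 0 = 1.
Sanity: Σ A_w = 8 = 2^3 = 8 ✓.


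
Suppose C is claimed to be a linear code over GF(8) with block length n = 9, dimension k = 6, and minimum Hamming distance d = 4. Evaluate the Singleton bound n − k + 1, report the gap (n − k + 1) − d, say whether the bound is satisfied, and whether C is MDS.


Singleton RHS = n − k + 1 = 4, slack = 0, bound satisfied, MDS.

Singleton bound: d ≤ n − k + 1.
Here n = 9, k = 6, so n − k + 1 = 4.
Given d = 4, check d ≤ 4: YES.
Slack = (n − k + 1) − d = 0.
The code is MDS (slack = 0).
Description: the claimed parameters are [9, 6, 4]_8; such a code would be MDS (meets Singleton bound).


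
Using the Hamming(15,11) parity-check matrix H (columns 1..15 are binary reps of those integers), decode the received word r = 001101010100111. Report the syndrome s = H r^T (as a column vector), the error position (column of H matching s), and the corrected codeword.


s = (1, 1, 1, 1)^T, error position = 15, corrected codeword c = 001101010100110

Compute s = H r^T mod 2 one row at a time:
  s_1 = 1 + 0 + 1 + 0 + 0 + 1 + 1 + 1 = 5 ≡ 1 (mod 2).
  s_2 = 1 + 0 + 1 + 0 + 0 + 1 + 1 + 1 = 5 ≡ 1 (mod 2).
  s_3 = 0 + 1 + 1 + 0 + 1 + 0 + 1 + 1 = 5 ≡ 1 (mod 2).
  s_4 = 0 + 1 + 0 + 0 + 0 + 0 + 1 + 1 = 3 ≡ 1 (mod 2).
s = (1, 1, 1, 1)^T — this equals column 15 of H (binary 1111), so error is at position 15.
Correct: flip bit 15 of r = 001101010100111 to get c = 001101010100110.


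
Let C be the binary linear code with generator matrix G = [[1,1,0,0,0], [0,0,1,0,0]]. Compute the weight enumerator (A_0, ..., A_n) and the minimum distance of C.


Weight distribution: A_0 = 1, A_1 = 1, A_2 = 1, A_3 = 1. Minimum distance d = 1.

Enumerate all 2^2 = 4 messages m ∈ F_2^2.
For each, compute codeword c = mG in F_2^5, then tally its weight.
  m = 00 → c = 00000, weight = 0.
  m = 10 → c = 11000, weight = 2.
  m = 01 → c = 00100, weight = 1.
  m = 11 → c = 11100, weight = 3.
Tally weights:
  weight 0: 1 codewords.
  weight 1: 1 codewords.
  weight 2: 1 codewords.
  weight 3: 1 codewords.
Minimum distance d = smallest w > 0 with A_w > 0 = 1.
Sanity: Σ A_w = 4 = 2^2 = 4 ✓.


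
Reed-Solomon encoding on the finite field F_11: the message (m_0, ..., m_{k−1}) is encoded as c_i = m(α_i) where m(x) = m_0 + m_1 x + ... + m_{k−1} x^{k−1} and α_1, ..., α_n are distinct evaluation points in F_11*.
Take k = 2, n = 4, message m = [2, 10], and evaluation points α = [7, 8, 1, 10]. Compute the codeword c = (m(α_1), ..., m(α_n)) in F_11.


c = [6, 5, 1, 3]

Message polynomial: m(x) = 2 + 10·x (mod 11).
For each evaluation point α_i, compute m(α_i) mod 11:
  α_1 = 7: Horner steps 10 → 6, so m(7) = 6.
  α_2 = 8: Horner steps 10 → 5, so m(8) = 5.
  α_3 = 1: Horner steps 10 → 1, so m(1) = 1.
  α_4 = 10: Horner steps 10 → 3, so m(10) = 3.
Codeword c = [6, 5, 1, 3] ∈ F_11^4.


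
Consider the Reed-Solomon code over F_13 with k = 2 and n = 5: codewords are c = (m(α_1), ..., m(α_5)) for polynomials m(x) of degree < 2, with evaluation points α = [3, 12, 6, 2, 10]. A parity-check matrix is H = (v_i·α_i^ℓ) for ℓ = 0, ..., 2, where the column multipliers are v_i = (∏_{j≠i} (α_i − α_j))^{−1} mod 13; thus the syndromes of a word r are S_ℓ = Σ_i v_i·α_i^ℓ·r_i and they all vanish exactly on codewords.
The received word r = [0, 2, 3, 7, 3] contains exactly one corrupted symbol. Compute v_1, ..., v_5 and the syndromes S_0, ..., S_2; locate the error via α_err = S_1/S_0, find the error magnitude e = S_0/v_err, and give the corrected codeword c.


S = (12, 7, 3), error at position 3, error magnitude e = 11, c = [0, 2, 5, 7, 3].

Step 1: column multipliers v_i = (∏_{j≠i}(α_i − α_j))^{−1} mod 13.
  i = 1 (α = 3): (3−12)(3−6)(3−2)(3−10) = (−9)·(−3)·1·(−7) = −189 ≡ 6, so v_1 = 6^{−1} = 11 (mod 13).
  i = 2 (α = 12): (12−3)(12−6)(12−2)(12−10) = 9·6·10·2 = 1080 ≡ 1, so v_2 = 1^{−1} = 1 (mod 13).
  i = 3 (α = 6): (6−3)(6−12)(6−2)(6−10) = 3·(−6)·4·(−4) = 288 ≡ 2, so v_3 = 2^{−1} = 7 (mod 13).
  i = 4 (α = 2): (2−3)(2−12)(2−6)(2−10) = (−1)·(−10)·(−4)·(−8) = 320 ≡ 8, so v_4 = 8^{−1} = 5 (mod 13).
  i = 5 (α = 10): (10−3)(10−12)(10−6)(10−2) = 7·(−2)·4·8 = −448 ≡ 7, so v_5 = 7^{−1} = 2 (mod 13).
  v = [11, 1, 7, 5, 2].
Step 2: syndromes of r = [0, 2, 3, 7, 3] (all sums mod 13).
  S_0 = Σ v_i r_i = 11·0 + 1·2 + 7·3 + 5·7 + 2·3 = 64 ≡ 12.
  S_1 = Σ v_i α_i r_i = 11·3·0 + 1·12·2 + 7·6·3 + 5·2·7 + 2·10·3 = 280 ≡ 7.
  α_i^2 mod 13 = [9, 1, 10, 4, 9].
  S_2 = Σ v_i α_i^2 r_i = 11·9·0 + 1·1·2 + 7·10·3 + 5·4·7 + 2·9·3 = 406 ≡ 3.
  S = (12, 7, 3) ≠ 0, so r is not a codeword (an error is present).
Step 3: locate the error. For a single error e at position i, S_ℓ = v_i·e·α_i^ℓ, so α_err = S_1/S_0.
  S_0^{−1} = 12^{−1} = 12 (mod 13), so α_err = 7·12 = 84 ≡ 6 = α_3. Error position i = 3.
  Consistency check: S_2/S_1 = 3·2 = 6 ≡ 6 = α_err ✓ (single-error assumption holds).
Step 4: error magnitude e = S_0/v_3 = S_0·∏_{j≠3}(α_3 − α_j) = 12·2 = 24 ≡ 11 (mod 13).
Step 5: correct position 3: c_3 = r_3 − e = 3 − 11 ≡ 5 (mod 13). Hence c = [0, 2, 5, 7, 3].
  Check: interpolating c through the α_i gives m(x) = 8 + 6·x (degree < 2) with m(α_i) = c_i for every i, so c is indeed a codeword.


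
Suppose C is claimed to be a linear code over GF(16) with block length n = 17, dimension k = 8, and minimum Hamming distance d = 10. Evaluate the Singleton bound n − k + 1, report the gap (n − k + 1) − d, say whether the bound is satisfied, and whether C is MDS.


Singleton RHS = n − k + 1 = 10, slack = 0, bound satisfied, MDS.

Singleton bound: d ≤ n − k + 1.
Here n = 17, k = 8, so n − k + 1 = 10.
Given d = 10, check d ≤ 10: YES.
Slack = (n − k + 1) − d = 0.
The code is MDS (slack = 0).
Description: the claimed parameters are [17, 8, 10]_16; such a code would be MDS (meets Singleton bound).


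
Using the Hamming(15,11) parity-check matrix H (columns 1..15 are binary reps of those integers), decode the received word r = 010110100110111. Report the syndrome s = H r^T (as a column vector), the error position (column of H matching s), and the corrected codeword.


s = (1, 0, 0, 1)^T, error position = 9, corrected codeword c = 010110101110111

Compute s = H r^T mod 2 one row at a time:
  s_1 = 0 + 0 + 1 + 1 + 0 + 1 + 1 + 1 = 5 ≡ 1 (mod 2).
  s_2 = 1 + 1 + 0 + 1 + 0 + 1 + 1 + 1 = 6 ≡ 0 (mod 2).
  s_3 = 1 + 0 + 0 + 1 + 1 + 1 + 1 + 1 = 6 ≡ 0 (mod 2).
  s_4 = 0 + 0 + 1 + 1 + 0 + 1 + 1 + 1 = 5 ≡ 1 (mod 2).
s = (1, 0, 0, 1)^T — this equals column 9 of H (binary 1001), so error is at position 9.
Correct: flip bit 9 of r = 010110100110111 to get c = 010110101110111.


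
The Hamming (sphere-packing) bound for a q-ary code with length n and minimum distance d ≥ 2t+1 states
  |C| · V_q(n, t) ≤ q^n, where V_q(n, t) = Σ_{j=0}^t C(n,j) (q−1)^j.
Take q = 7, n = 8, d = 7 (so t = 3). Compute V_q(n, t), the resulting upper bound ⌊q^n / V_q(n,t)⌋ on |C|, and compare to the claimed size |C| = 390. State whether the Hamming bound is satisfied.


V_q(n, t) = 13153, q^n = 5764801, Hamming bound = 438, |C| = 390 ≤ bound (satisfied).

Step 1: Compute V_q(n, t) = Σ_{j=0}^3 C(n, j) (q−1)^j.
  j = 0: C(8,0)·(6)^0 = 1·1 = 1.
  j = 1: C(8,1)·(6)^1 = 8·6 = 48.
  j = 2: C(8,2)·(6)^2 = 28·36 = 1008.
  j = 3: C(8,3)·(6)^3 = 56·216 = 12096.
  V_q(n, t) = 1 + 48 + 1008 + 12096 = 13153.
Step 2: q^n = 7^8 = 5764801.
Step 3: Hamming bound ⌊q^n / V_q(n,t)⌋ = ⌊5764801/13153⌋ = 438.
Step 4: Compare |C| = 390 to 438: satisfied.
The claimed |C| lies below the Hamming bound.


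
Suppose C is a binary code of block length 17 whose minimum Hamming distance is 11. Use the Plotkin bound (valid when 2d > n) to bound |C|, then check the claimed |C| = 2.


Plotkin bound M ≤ 4; given |C| = 2 ≤ bound (satisfied).

Check applicability: 2d = 22, n = 17.
2d − n = 5 > 0, so Plotkin applies.
Compute d/(2d−n) = 11/5 ≈ 2.2000.
⌊d/(2d−n)⌋ = 2.
Plotkin bound: M ≤ 2·2 = 4.
Given |C| = 2, check: satisfied.
This |C| is below the Plotkin bound.


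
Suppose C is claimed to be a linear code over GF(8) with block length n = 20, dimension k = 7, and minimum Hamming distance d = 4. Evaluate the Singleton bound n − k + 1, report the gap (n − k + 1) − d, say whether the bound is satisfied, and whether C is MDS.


Singleton RHS = n − k + 1 = 14, slack = 10, bound satisfied, not MDS.

Singleton bound: d ≤ n − k + 1.
Here n = 20, k = 7, so n − k + 1 = 14.
Given d = 4, check d ≤ 14: YES.
Slack = (n − k + 1) − d = 10.
The code is NOT MDS (slack = 10 > 0).
Description: the claimed parameters are [20, 7, 4]_8; such a code would be non-MDS.


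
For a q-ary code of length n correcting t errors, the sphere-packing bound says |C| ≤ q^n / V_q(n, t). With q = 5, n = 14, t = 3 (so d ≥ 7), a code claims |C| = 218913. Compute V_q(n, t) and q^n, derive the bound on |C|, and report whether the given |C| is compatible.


V_q(n, t) = 24809, q^n = 6103515625, Hamming bound = 246020, |C| = 218913 ≤ bound (satisfied).

Step 1: Compute V_q(n, t) = Σ_{j=0}^3 C(n, j) (q−1)^j.
  j = 0: C(14,0)·(4)^0 = 1·1 = 1.
  j = 1: C(14,1)·(4)^1 = 14·4 = 56.
  j = 2: C(14,2)·(4)^2 = 91·16 = 1456.
  j = 3: C(14,3)·(4)^3 = 364·64 = 23296.
  V_q(n, t) = 1 + 56 + 1456 + 23296 = 24809.
Step 2: q^n = 5^14 = 6103515625.
Step 3: Hamming bound ⌊q^n / V_q(n,t)⌋ = ⌊6103515625/24809⌋ = 246020.
Step 4: Compare |C| = 218913 to 246020: satisfied.
The claimed |C| lies below the Hamming bound.


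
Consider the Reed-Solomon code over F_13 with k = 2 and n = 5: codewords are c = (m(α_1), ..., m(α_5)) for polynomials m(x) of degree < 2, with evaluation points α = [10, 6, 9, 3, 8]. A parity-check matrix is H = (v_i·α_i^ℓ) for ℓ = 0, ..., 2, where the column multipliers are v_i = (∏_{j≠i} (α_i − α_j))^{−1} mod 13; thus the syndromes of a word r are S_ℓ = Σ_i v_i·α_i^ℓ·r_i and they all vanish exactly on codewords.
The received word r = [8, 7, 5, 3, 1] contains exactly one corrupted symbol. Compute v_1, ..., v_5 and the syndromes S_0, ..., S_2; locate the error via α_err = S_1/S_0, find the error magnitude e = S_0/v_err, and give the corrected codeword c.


S = (9, 3, 1), error at position 3, error magnitude e = 7, c = [8, 7, 11, 3, 1].

Step 1: column multipliers v_i = (∏_{j≠i}(α_i − α_j))^{−1} mod 13.
  i = 1 (α = 10): (10−6)(10−9)(10−3)(10−8) = 4·1·7·2 = 56 ≡ 4, so v_1 = 4^{−1} = 10 (mod 13).
  i = 2 (α = 6): (6−10)(6−9)(6−3)(6−8) = (−4)·(−3)·3·(−2) = −72 ≡ 6, so v_2 = 6^{−1} = 11 (mod 13).
  i = 3 (α = 9): (9−10)(9−6)(9−3)(9−8) = (−1)·3·6·1 = −18 ≡ 8, so v_3 = 8^{−1} = 5 (mod 13).
  i = 4 (α = 3): (3−10)(3−6)(3−9)(3−8) = (−7)·(−3)·(−6)·(−5) = 630 ≡ 6, so v_4 = 6^{−1} = 11 (mod 13).
  i = 5 (α = 8): (8−10)(8−6)(8−9)(8−3) = (−2)·2·(−1)·5 = 20 ≡ 7, so v_5 = 7^{−1} = 2 (mod 13).
  v = [10, 11, 5, 11, 2].
Step 2: syndromes of r = [8, 7, 5, 3, 1] (all sums mod 13).
  S_0 = Σ v_i r_i = 10·8 + 11·7 + 5·5 + 11·3 + 2·1 = 217 ≡ 9.
  S_1 = Σ v_i α_i r_i = 10·10·8 + 11·6·7 + 5·9·5 + 11·3·3 + 2·8·1 = 1602 ≡ 3.
  α_i^2 mod 13 = [9, 10, 3, 9, 12].
  S_2 = Σ v_i α_i^2 r_i = 10·9·8 + 11·10·7 + 5·3·5 + 11·9·3 + 2·12·1 = 1886 ≡ 1.
  S = (9, 3, 1) ≠ 0, so r is not a codeword (an error is present).
Step 3: locate the error. For a single error e at position i, S_ℓ = v_i·e·α_i^ℓ, so α_err = S_1/S_0.
  S_0^{−1} = 9^{−1} = 3 (mod 13), so α_err = 3·3 = 9 ≡ 9 = α_3. Error position i = 3.
  Consistency check: S_2/S_1 = 1·9 = 9 ≡ 9 = α_err ✓ (single-error assumption holds).
Step 4: error magnitude e = S_0/v_3 = S_0·∏_{j≠3}(α_3 − α_j) = 9·8 = 72 ≡ 7 (mod 13).
Step 5: correct position 3: c_3 = r_3 − e = 5 − 7 ≡ 11 (mod 13). Hence c = [8, 7, 11, 3, 1].
  Check: interpolating c through the α_i gives m(x) = 12 + 10·x (degree < 2) with m(α_i) = c_i for every i, so c is indeed a codeword.


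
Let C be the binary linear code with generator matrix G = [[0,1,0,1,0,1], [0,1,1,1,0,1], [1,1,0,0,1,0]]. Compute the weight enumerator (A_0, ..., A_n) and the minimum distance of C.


Weight distribution: A_0 = 1, A_1 = 1, A_3 = 2, A_4 = 3, A_5 = 1. Minimum distance d = 1.

Enumerate all 2^3 = 8 messages m ∈ F_2^3.
For each, compute codeword c = mG in F_2^6, then tally its weight.
  m = 000 → c = 000000, weight = 0.
  m = 100 → c = 010101, weight = 3.
  m = 010 → c = 011101, weight = 4.
  m = 110 → c = 001000, weight = 1.
  m = 001 → c = 110010, weight = 3.
  m = 101 → c = 100111, weight = 4.
  m = 011 → c = 101111, weight = 5.
  m = 111 → c = 111010, weight = 4.
Tally weights:
  weight 0: 1 codewords.
  weight 1: 1 codewords.
  weight 3: 2 codewords.
  weight 4: 3 codewords.
  weight 5: 1 codewords.
Minimum distance d = smallest w > 0 with A_w > 0 = 1.
Sanity: Σ A_w = 8 = 2^3 = 8 ✓.


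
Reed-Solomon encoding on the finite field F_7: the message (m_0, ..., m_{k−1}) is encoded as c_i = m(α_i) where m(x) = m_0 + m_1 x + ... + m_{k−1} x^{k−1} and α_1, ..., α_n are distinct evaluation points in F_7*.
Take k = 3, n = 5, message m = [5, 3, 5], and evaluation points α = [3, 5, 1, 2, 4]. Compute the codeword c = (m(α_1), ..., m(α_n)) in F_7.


c = [3, 5, 6, 3, 6]

Message polynomial: m(x) = 5 + 3·x + 5·x^2 (mod 7).
For each evaluation point α_i, compute m(α_i) mod 7:
  α_1 = 3: Horner steps 5 → 4 → 3, so m(3) = 3.
  α_2 = 5: Horner steps 5 → 0 → 5, so m(5) = 5.
  α_3 = 1: Horner steps 5 → 1 → 6, so m(1) = 6.
  α_4 = 2: Horner steps 5 → 6 → 3, so m(2) = 3.
  α_5 = 4: Horner steps 5 → 2 → 6, so m(4) = 6.
Codeword c = [3, 5, 6, 3, 6] ∈ F_7^5.


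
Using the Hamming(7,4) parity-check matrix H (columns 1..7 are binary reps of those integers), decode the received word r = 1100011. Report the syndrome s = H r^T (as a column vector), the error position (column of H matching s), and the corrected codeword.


s = (0, 1, 0)^T, error position = 2, corrected codeword c = 1000011

Compute s = H r^T mod 2 one row at a time:
  s_1 = 0 + 0 + 1 + 1 = 2 ≡ 0 (mod 2).
  s_2 = 1 + 0 + 1 + 1 = 3 ≡ 1 (mod 2).
  s_3 = 1 + 0 + 0 + 1 = 2 ≡ 0 (mod 2).
s = (0, 1, 0)^T — this equals column 2 of H (binary 010), so error is at position 2.
Correct: flip bit 2 of r = 1100011 to get c = 1000011.


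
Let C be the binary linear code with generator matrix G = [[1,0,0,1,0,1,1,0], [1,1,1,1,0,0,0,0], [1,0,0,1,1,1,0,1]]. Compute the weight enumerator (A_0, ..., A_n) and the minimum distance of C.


Weight distribution: A_0 = 1, A_3 = 1, A_4 = 3, A_5 = 2, A_7 = 1. Minimum distance d = 3.

Enumerate all 2^3 = 8 messages m ∈ F_2^3.
For each, compute codeword c = mG in F_2^8, then tally its weight.
  m = 000 → c = 00000000, weight = 0.
  m = 100 → c = 10010110, weight = 4.
  m = 010 → c = 11110000, weight = 4.
  m = 110 → c = 01100110, weight = 4.
  m = 001 → c = 10011101, weight = 5.
  m = 101 → c = 00001011, weight = 3.
  m = 011 → c = 01101101, weight = 5.
  m = 111 → c = 11111011, weight = 7.
Tally weights:
  weight 0: 1 codewords.
  weight 3: 1 codewords.
  weight 4: 3 codewords.
  weight 5: 2 codewords.
  weight 7: 1 codewords.
Minimum distance d = smallest w > 0 with A_w > 0 = 3.
Sanity: Σ A_w = 8 = 2^3 = 8 ✓.


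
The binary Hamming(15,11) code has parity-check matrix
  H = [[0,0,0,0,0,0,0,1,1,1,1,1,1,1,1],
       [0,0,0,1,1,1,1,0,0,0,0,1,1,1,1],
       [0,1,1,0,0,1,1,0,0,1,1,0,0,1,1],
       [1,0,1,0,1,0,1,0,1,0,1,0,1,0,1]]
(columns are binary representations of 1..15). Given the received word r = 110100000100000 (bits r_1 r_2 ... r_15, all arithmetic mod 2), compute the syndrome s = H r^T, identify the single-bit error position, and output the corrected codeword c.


s = (1, 1, 0, 1)^T, error position = 13, corrected codeword c = 110100000100100

Compute s = H r^T mod 2 one row at a time:
  s_1 = 0 + 0 + 1 + 0 + 0 + 0 + 0 + 0 = 1 ≡ 1 (mod 2).
  s_2 = 1 + 0 + 0 + 0 + 0 + 0 + 0 + 0 = 1 ≡ 1 (mod 2).
  s_3 = 1 + 0 + 0 + 0 + 1 + 0 + 0 + 0 = 2 ≡ 0 (mod 2).
  s_4 = 1 + 0 + 0 + 0 + 0 + 0 + 0 + 0 = 1 ≡ 1 (mod 2).
s = (1, 1, 0, 1)^T — this equals column 13 of H (binary 1101), so error is at position 13.
Correct: flip bit 13 of r = 110100000100000 to get c = 110100000100100.


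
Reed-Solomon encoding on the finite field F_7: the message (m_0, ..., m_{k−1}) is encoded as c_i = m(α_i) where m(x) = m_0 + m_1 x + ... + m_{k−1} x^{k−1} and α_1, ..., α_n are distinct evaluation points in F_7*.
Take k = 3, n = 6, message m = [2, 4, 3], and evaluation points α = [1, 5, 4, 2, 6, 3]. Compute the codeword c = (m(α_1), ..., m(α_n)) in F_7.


c = [2, 6, 3, 1, 1, 6]

Message polynomial: m(x) = 2 + 4·x + 3·x^2 (mod 7).
For each evaluation point α_i, compute m(α_i) mod 7:
  α_1 = 1: Horner steps 3 → 0 → 2, so m(1) = 2.
  α_2 = 5: Horner steps 3 → 5 → 6, so m(5) = 6.
  α_3 = 4: Horner steps 3 → 2 → 3, so m(4) = 3.
  α_4 = 2: Horner steps 3 → 3 → 1, so m(2) = 1.
  α_5 = 6: Horner steps 3 → 1 → 1, so m(6) = 1.
  α_6 = 3: Horner steps 3 → 6 → 6, so m(3) = 6.
Codeword c = [2, 6, 3, 1, 1, 6] ∈ F_7^6.


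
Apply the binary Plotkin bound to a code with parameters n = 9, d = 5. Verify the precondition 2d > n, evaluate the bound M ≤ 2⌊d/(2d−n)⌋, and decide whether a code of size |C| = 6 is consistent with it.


Plotkin bound M ≤ 10; given |C| = 6 ≤ bound (satisfied).

Check applicability: 2d = 10, n = 9.
2d − n = 1 > 0, so Plotkin applies.
Compute d/(2d−n) = 5/1 ≈ 5.0000.
⌊d/(2d−n)⌋ = 5.
Plotkin bound: M ≤ 2·5 = 10.
Given |C| = 6, check: satisfied.
This |C| is below the Plotkin bound.


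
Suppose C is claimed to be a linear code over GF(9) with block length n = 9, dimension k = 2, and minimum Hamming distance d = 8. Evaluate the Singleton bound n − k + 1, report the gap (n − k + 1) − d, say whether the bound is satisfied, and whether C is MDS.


Singleton RHS = n − k + 1 = 8, slack = 0, bound satisfied, MDS.

Singleton bound: d ≤ n − k + 1.
Here n = 9, k = 2, so n − k + 1 = 8.
Given d = 8, check d ≤ 8: YES.
Slack = (n − k + 1) − d = 0.
The code is MDS (slack = 0).
Description: the claimed parameters are [9, 2, 8]_9; such a code would be MDS (meets Singleton bound).


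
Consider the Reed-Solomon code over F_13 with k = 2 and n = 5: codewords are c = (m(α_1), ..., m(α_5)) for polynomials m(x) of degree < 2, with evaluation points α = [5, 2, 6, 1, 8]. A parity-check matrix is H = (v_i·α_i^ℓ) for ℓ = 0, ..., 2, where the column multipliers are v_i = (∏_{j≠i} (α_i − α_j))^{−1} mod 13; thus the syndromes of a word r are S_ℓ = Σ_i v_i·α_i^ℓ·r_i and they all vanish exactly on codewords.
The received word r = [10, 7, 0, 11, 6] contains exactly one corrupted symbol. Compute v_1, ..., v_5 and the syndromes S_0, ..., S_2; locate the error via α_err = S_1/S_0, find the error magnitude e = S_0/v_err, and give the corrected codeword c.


S = (1, 2, 4), error at position 2, error magnitude e = 6, c = [10, 1, 0, 11, 6].

Step 1: column multipliers v_i = (∏_{j≠i}(α_i − α_j))^{−1} mod 13.
  i = 1 (α = 5): (5−2)(5−6)(5−1)(5−8) = 3·(−1)·4·(−3) = 36 ≡ 10, so v_1 = 10^{−1} = 4 (mod 13).
  i = 2 (α = 2): (2−5)(2−6)(2−1)(2−8) = (−3)·(−4)·1·(−6) = −72 ≡ 6, so v_2 = 6^{−1} = 11 (mod 13).
  i = 3 (α = 6): (6−5)(6−2)(6−1)(6−8) = 1·4·5·(−2) = −40 ≡ 12, so v_3 = 12^{−1} = 12 (mod 13).
  i = 4 (α = 1): (1−5)(1−2)(1−6)(1−8) = (−4)·(−1)·(−5)·(−7) = 140 ≡ 10, so v_4 = 10^{−1} = 4 (mod 13).
  i = 5 (α = 8): (8−5)(8−2)(8−6)(8−1) = 3·6·2·7 = 252 ≡ 5, so v_5 = 5^{−1} = 8 (mod 13).
  v = [4, 11, 12, 4, 8].
Step 2: syndromes of r = [10, 7, 0, 11, 6] (all sums mod 13).
  S_0 = Σ v_i r_i = 4·10 + 11·7 + 12·0 + 4·11 + 8·6 = 209 ≡ 1.
  S_1 = Σ v_i α_i r_i = 4·5·10 + 11·2·7 + 12·6·0 + 4·1·11 + 8·8·6 = 782 ≡ 2.
  α_i^2 mod 13 = [12, 4, 10, 1, 12].
  S_2 = Σ v_i α_i^2 r_i = 4·12·10 + 11·4·7 + 12·10·0 + 4·1·11 + 8·12·6 = 1408 ≡ 4.
  S = (1, 2, 4) ≠ 0, so r is not a codeword (an error is present).
Step 3: locate the error. For a single error e at position i, S_ℓ = v_i·e·α_i^ℓ, so α_err = S_1/S_0.
  S_0^{−1} = 1^{−1} = 1 (mod 13), so α_err = 2·1 = 2 ≡ 2 = α_2. Error position i = 2.
  Consistency check: S_2/S_1 = 4·7 = 28 ≡ 2 = α_err ✓ (single-error assumption holds).
Step 4: error magnitude e = S_0/v_2 = S_0·∏_{j≠2}(α_2 − α_j) = 1·6 = 6 ≡ 6 (mod 13).
Step 5: correct position 2: c_2 = r_2 − e = 7 − 6 ≡ 1 (mod 13). Hence c = [10, 1, 0, 11, 6].
  Check: interpolating c through the α_i gives m(x) = 8 + 3·x (degree < 2) with m(α_i) = c_i for every i, so c is indeed a codeword.


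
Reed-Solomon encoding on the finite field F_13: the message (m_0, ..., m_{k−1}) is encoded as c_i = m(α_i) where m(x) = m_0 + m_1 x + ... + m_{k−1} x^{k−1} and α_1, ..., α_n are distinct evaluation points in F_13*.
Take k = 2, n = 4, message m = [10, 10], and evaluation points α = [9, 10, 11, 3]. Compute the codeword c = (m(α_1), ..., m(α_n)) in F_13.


c = [9, 6, 3, 1]

Message polynomial: m(x) = 10 + 10·x (mod 13).
For each evaluation point α_i, compute m(α_i) mod 13:
  α_1 = 9: Horner steps 10 → 9, so m(9) = 9.
  α_2 = 10: Horner steps 10 → 6, so m(10) = 6.
  α_3 = 11: Horner steps 10 → 3, so m(11) = 3.
  α_4 = 3: Horner steps 10 → 1, so m(3) = 1.
Codeword c = [9, 6, 3, 1] ∈ F_13^4.


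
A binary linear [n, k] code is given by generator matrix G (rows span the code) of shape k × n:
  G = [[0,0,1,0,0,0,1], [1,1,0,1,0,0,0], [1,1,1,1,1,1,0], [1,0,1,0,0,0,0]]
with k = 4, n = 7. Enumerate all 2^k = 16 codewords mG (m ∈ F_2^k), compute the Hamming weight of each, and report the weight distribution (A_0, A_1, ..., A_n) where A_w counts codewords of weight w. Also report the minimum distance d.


Weight distribution: A_0 = 1, A_2 = 3, A_3 = 6, A_4 = 1, A_5 = 2, A_6 = 3. Minimum distance d = 2.

Enumerate all 2^4 = 16 messages m ∈ F_2^4.
For each, compute codeword c = mG in F_2^7, then tally its weight.
  m = 0000 → c = 0000000, weight = 0.
  m = 1000 → c = 0010001, weight = 2.
  m = 0100 → c = 1101000, weight = 3.
  m = 1100 → c = 1111001, weight = 5.
  m = 0010 → c = 1111110, weight = 6.
  m = 1010 → c = 1101111, weight = 6.
  m = 0110 → c = 0010110, weight = 3.
  m = 1110 → c = 0000111, weight = 3.
  m = 0001 → c = 1010000, weight = 2.
  m = 1001 → c = 1000001, weight = 2.
  m = 0101 → c = 0111000, weight = 3.
  m = 1101 → c = 0101001, weight = 3.
  m = 0011 → c = 0101110, weight = 4.
  m = 1011 → c = 0111111, weight = 6.
  m = 0111 → c = 1000110, weight = 3.
  m = 1111 → c = 1010111, weight = 5.
Tally weights:
  weight 0: 1 codewords.
  weight 2: 3 codewords.
  weight 3: 6 codewords.
  weight 4: 1 codewords.
  weight 5: 2 codewords.
  weight 6: 3 codewords.
Minimum distance d = smallest w > 0 with A_w > 0 = 2.
Sanity: Σ A_w = 16 = 2^4 = 16 ✓.


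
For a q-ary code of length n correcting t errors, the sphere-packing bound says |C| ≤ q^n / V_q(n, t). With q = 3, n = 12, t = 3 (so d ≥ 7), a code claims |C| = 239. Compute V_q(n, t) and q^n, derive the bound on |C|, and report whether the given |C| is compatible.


V_q(n, t) = 2049, q^n = 531441, Hamming bound = 259, |C| = 239 ≤ bound (satisfied).

Step 1: Compute V_q(n, t) = Σ_{j=0}^3 C(n, j) (q−1)^j.
  j = 0: C(12,0)·(2)^0 = 1·1 = 1.
  j = 1: C(12,1)·(2)^1 = 12·2 = 24.
  j = 2: C(12,2)·(2)^2 = 66·4 = 264.
  j = 3: C(12,3)·(2)^3 = 220·8 = 1760.
  V_q(n, t) = 1 + 24 + 264 + 1760 = 2049.
Step 2: q^n = 3^12 = 531441.
Step 3: Hamming bound ⌊q^n / V_q(n,t)⌋ = ⌊531441/2049⌋ = 259.
Step 4: Compare |C| = 239 to 259: satisfied.
The claimed |C| lies below the Hamming bound.


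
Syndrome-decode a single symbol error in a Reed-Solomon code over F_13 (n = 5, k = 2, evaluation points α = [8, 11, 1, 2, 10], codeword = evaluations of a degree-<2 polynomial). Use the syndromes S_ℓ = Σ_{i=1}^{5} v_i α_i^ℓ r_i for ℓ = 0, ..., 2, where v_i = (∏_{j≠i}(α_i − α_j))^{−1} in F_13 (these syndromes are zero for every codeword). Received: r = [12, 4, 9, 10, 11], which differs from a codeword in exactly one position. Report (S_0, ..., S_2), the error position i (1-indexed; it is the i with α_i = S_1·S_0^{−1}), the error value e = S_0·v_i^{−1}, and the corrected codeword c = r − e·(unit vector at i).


S = (6, 12, 11), error at position 4, error magnitude e = 8, c = [12, 4, 9, 2, 11].

Step 1: column multipliers v_i = (∏_{j≠i}(α_i − α_j))^{−1} mod 13.
  i = 1 (α = 8): (8−11)(8−1)(8−2)(8−10) = (−3)·7·6·(−2) = 252 ≡ 5, so v_1 = 5^{−1} = 8 (mod 13).
  i = 2 (α = 11): (11−8)(11−1)(11−2)(11−10) = 3·10·9·1 = 270 ≡ 10, so v_2 = 10^{−1} = 4 (mod 13).
  i = 3 (α = 1): (1−8)(1−11)(1−2)(1−10) = (−7)·(−10)·(−1)·(−9) = 630 ≡ 6, so v_3 = 6^{−1} = 11 (mod 13).
  i = 4 (α = 2): (2−8)(2−11)(2−1)(2−10) = (−6)·(−9)·1·(−8) = −432 ≡ 10, so v_4 = 10^{−1} = 4 (mod 13).
  i = 5 (α = 10): (10−8)(10−11)(10−1)(10−2) = 2·(−1)·9·8 = −144 ≡ 12, so v_5 = 12^{−1} = 12 (mod 13).
  v = [8, 4, 11, 4, 12].
Step 2: syndromes of r = [12, 4, 9, 10, 11] (all sums mod 13).
  S_0 = Σ v_i r_i = 8·12 + 4·4 + 11·9 + 4·10 + 12·11 = 383 ≡ 6.
  S_1 = Σ v_i α_i r_i = 8·8·12 + 4·11·4 + 11·1·9 + 4·2·10 + 12·10·11 = 2443 ≡ 12.
  α_i^2 mod 13 = [12, 4, 1, 4, 9].
  S_2 = Σ v_i α_i^2 r_i = 8·12·12 + 4·4·4 + 11·1·9 + 4·4·10 + 12·9·11 = 2663 ≡ 11.
  S = (6, 12, 11) ≠ 0, so r is not a codeword (an error is present).
Step 3: locate the error. For a single error e at position i, S_ℓ = v_i·e·α_i^ℓ, so α_err = S_1/S_0.
  S_0^{−1} = 6^{−1} = 11 (mod 13), so α_err = 12·11 = 132 ≡ 2 = α_4. Error position i = 4.
  Consistency check: S_2/S_1 = 11·12 = 132 ≡ 2 = α_err ✓ (single-error assumption holds).
Step 4: error magnitude e = S_0/v_4 = S_0·∏_{j≠4}(α_4 − α_j) = 6·10 = 60 ≡ 8 (mod 13).
Step 5: correct position 4: c_4 = r_4 − e = 10 − 8 ≡ 2 (mod 13). Hence c = [12, 4, 9, 2, 11].
  Check: interpolating c through the α_i gives m(x) = 3 + 6·x (degree < 2) with m(α_i) = c_i for every i, so c is indeed a codeword.


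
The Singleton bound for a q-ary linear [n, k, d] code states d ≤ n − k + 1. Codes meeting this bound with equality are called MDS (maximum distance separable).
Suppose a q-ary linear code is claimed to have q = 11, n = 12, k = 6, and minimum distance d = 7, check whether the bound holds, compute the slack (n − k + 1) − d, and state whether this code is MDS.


Singleton RHS = n − k + 1 = 7, slack = 0, bound satisfied, MDS.

Singleton bound: d ≤ n − k + 1.
Here n = 12, k = 6, so n − k + 1 = 7.
Given d = 7, check d ≤ 7: YES.
Slack = (n − k + 1) − d = 0.
The code is MDS (slack = 0).
Description: the claimed parameters are [12, 6, 7]_11; such a code would be MDS (meets Singleton bound).


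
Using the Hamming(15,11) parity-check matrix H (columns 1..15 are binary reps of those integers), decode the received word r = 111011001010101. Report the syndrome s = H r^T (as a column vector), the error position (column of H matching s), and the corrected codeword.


s = (0, 0, 1, 1)^T, error position = 3, corrected codeword c = 110011001010101

Compute s = H r^T mod 2 one row at a time:
  s_1 = 0 + 1 + 0 + 1 + 0 + 1 + 0 + 1 = 4 ≡ 0 (mod 2).
  s_2 = 0 + 1 + 1 + 0 + 0 + 1 + 0 + 1 = 4 ≡ 0 (mod 2).
  s_3 = 1 + 1 + 1 + 0 + 0 + 1 + 0 + 1 = 5 ≡ 1 (mod 2).
  s_4 = 1 + 1 + 1 + 0 + 1 + 1 + 1 + 1 = 7 ≡ 1 (mod 2).
s = (0, 0, 1, 1)^T — this equals column 3 of H (binary 0011), so error is at position 3.
Correct: flip bit 3 of r = 111011001010101 to get c = 110011001010101.


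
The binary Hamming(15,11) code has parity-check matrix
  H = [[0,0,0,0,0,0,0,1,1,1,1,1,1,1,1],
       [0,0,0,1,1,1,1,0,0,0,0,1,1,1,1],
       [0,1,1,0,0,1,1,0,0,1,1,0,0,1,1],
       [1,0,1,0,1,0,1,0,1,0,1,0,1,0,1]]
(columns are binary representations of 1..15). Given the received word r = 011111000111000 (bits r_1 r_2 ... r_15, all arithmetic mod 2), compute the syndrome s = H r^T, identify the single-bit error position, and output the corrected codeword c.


s = (1, 0, 1, 1)^T, error position = 11, corrected codeword c = 011111000101000

Compute s = H r^T mod 2 one row at a time:
  s_1 = 0 + 0 + 1 + 1 + 1 + 0 + 0 + 0 = 3 ≡ 1 (mod 2).
  s_2 = 1 + 1 + 1 + 0 + 1 + 0 + 0 + 0 = 4 ≡ 0 (mod 2).
  s_3 = 1 + 1 + 1 + 0 + 1 + 1 + 0 + 0 = 5 ≡ 1 (mod 2).
  s_4 = 0 + 1 + 1 + 0 + 0 + 1 + 0 + 0 = 3 ≡ 1 (mod 2).
s = (1, 0, 1, 1)^T — this equals column 11 of H (binary 1011), so error is at position 11.
Correct: flip bit 11 of r = 011111000111000 to get c = 011111000101000.


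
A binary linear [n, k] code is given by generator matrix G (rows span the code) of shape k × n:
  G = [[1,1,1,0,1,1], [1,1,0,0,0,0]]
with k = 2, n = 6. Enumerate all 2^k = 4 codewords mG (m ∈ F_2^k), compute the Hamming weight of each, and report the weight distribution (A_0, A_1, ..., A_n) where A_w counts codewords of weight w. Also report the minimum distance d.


Weight distribution: A_0 = 1, A_2 = 1, A_3 = 1, A_5 = 1. Minimum distance d = 2.

Enumerate all 2^2 = 4 messages m ∈ F_2^2.
For each, compute codeword c = mG in F_2^6, then tally its weight.
  m = 00 → c = 000000, weight = 0.
  m = 10 → c = 111011, weight = 5.
  m = 01 → c = 110000, weight = 2.
  m = 11 → c = 001011, weight = 3.
Tally weights:
  weight 0: 1 codewords.
  weight 2: 1 codewords.
  weight 3: 1 codewords.
  weight 5: 1 codewords.
Minimum distance d = smallest w > 0 with A_w > 0 = 2.
Sanity: Σ A_w = 4 = 2^2 = 4 ✓.


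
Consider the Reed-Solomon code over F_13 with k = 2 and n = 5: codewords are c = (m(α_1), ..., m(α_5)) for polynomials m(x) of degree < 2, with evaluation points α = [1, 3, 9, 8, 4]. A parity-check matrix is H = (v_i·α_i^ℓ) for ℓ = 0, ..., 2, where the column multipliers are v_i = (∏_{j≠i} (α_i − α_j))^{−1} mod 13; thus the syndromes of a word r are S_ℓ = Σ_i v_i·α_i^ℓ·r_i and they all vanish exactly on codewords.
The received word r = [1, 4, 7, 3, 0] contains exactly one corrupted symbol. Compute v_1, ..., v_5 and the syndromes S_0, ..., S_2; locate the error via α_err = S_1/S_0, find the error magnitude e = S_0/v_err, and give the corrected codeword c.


S = (12, 10, 4), error at position 2, error magnitude e = 8, c = [1, 9, 7, 3, 0].

Step 1: column multipliers v_i = (∏_{j≠i}(α_i − α_j))^{−1} mod 13.
  i = 1 (α = 1): (1−3)(1−9)(1−8)(1−4) = (−2)·(−8)·(−7)·(−3) = 336 ≡ 11, so v_1 = 11^{−1} = 6 (mod 13).
  i = 2 (α = 3): (3−1)(3−9)(3−8)(3−4) = 2·(−6)·(−5)·(−1) = −60 ≡ 5, so v_2 = 5^{−1} = 8 (mod 13).
  i = 3 (α = 9): (9−1)(9−3)(9−8)(9−4) = 8·6·1·5 = 240 ≡ 6, so v_3 = 6^{−1} = 11 (mod 13).
  i = 4 (α = 8): (8−1)(8−3)(8−9)(8−4) = 7·5·(−1)·4 = −140 ≡ 3, so v_4 = 3^{−1} = 9 (mod 13).
  i = 5 (α = 4): (4−1)(4−3)(4−9)(4−8) = 3·1·(−5)·(−4) = 60 ≡ 8, so v_5 = 8^{−1} = 5 (mod 13).
  v = [6, 8, 11, 9, 5].
Step 2: syndromes of r = [1, 4, 7, 3, 0] (all sums mod 13).
  S_0 = Σ v_i r_i = 6·1 + 8·4 + 11·7 + 9·3 + 5·0 = 142 ≡ 12.
  S_1 = Σ v_i α_i r_i = 6·1·1 + 8·3·4 + 11·9·7 + 9·8·3 + 5·4·0 = 1011 ≡ 10.
  α_i^2 mod 13 = [1, 9, 3, 12, 3].
  S_2 = Σ v_i α_i^2 r_i = 6·1·1 + 8·9·4 + 11·3·7 + 9·12·3 + 5·3·0 = 849 ≡ 4.
  S = (12, 10, 4) ≠ 0, so r is not a codeword (an error is present).
Step 3: locate the error. For a single error e at position i, S_ℓ = v_i·e·α_i^ℓ, so α_err = S_1/S_0.
  S_0^{−1} = 12^{−1} = 12 (mod 13), so α_err = 10·12 = 120 ≡ 3 = α_2. Error position i = 2.
  Consistency check: S_2/S_1 = 4·4 = 16 ≡ 3 = α_err ✓ (single-error assumption holds).
Step 4: error magnitude e = S_0/v_2 = S_0·∏_{j≠2}(α_2 − α_j) = 12·5 = 60 ≡ 8 (mod 13).
Step 5: correct position 2: c_2 = r_2 − e = 4 − 8 ≡ 9 (mod 13). Hence c = [1, 9, 7, 3, 0].
  Check: interpolating c through the α_i gives m(x) = 10 + 4·x (degree < 2) with m(α_i) = c_i for every i, so c is indeed a codeword.


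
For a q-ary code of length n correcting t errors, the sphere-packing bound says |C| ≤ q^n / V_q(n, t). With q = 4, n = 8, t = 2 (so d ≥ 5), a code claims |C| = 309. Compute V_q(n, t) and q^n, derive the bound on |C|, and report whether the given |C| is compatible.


V_q(n, t) = 277, q^n = 65536, Hamming bound = 236, |C| = 309 > bound (violated).

Step 1: Compute V_q(n, t) = Σ_{j=0}^2 C(n, j) (q−1)^j.
  j = 0: C(8,0)·(3)^0 = 1·1 = 1.
  j = 1: C(8,1)·(3)^1 = 8·3 = 24.
  j = 2: C(8,2)·(3)^2 = 28·9 = 252.
  V_q(n, t) = 1 + 24 + 252 = 277.
Step 2: q^n = 4^8 = 65536.
Step 3: Hamming bound ⌊q^n / V_q(n,t)⌋ = ⌊65536/277⌋ = 236.
Step 4: Compare |C| = 309 to 236: violated.
The claimed |C| lies above the Hamming bound, so no 4-ary code of length 8 with d ≥ 5 can have 309 codewords.


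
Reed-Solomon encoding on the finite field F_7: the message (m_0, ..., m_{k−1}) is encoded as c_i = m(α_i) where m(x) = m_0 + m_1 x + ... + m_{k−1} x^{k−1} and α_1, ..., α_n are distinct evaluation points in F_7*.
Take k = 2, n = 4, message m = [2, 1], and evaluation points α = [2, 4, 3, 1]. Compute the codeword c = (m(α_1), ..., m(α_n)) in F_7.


c = [4, 6, 5, 3]

Message polynomial: m(x) = 2 + 1·x (mod 7).
For each evaluation point α_i, compute m(α_i) mod 7:
  α_1 = 2: Horner steps 1 → 4, so m(2) = 4.
  α_2 = 4: Horner steps 1 → 6, so m(4) = 6.
  α_3 = 3: Horner steps 1 → 5, so m(3) = 5.
  α_4 = 1: Horner steps 1 → 3, so m(1) = 3.
Codeword c = [4, 6, 5, 3] ∈ F_7^4.


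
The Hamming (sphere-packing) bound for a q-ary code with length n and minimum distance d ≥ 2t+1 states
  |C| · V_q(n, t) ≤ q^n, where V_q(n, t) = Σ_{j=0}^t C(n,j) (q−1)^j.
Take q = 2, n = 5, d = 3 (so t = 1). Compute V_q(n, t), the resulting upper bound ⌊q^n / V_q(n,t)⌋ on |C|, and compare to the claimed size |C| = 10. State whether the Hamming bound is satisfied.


V_q(n, t) = 6, q^n = 32, Hamming bound = 5, |C| = 10 > bound (violated).

Step 1: Compute V_q(n, t) = Σ_{j=0}^1 C(n, j) (q−1)^j.
  j = 0: C(5,0)·(1)^0 = 1·1 = 1.
  j = 1: C(5,1)·(1)^1 = 5·1 = 5.
  V_q(n, t) = 1 + 5 = 6.
Step 2: q^n = 2^5 = 32.
Step 3: Hamming bound ⌊q^n / V_q(n,t)⌋ = ⌊32/6⌋ = 5.
Step 4: Compare |C| = 10 to 5: violated.
The claimed |C| lies above the Hamming bound, so no 2-ary code of length 5 with d ≥ 3 can have 10 codewords.


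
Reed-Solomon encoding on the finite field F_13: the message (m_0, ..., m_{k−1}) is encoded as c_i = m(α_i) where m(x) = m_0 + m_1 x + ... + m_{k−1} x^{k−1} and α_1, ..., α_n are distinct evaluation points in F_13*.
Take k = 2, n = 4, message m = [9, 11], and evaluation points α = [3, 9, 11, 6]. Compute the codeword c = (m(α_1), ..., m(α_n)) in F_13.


c = [3, 4, 0, 10]

Message polynomial: m(x) = 9 + 11·x (mod 13).
For each evaluation point α_i, compute m(α_i) mod 13:
  α_1 = 3: Horner steps 11 → 3, so m(3) = 3.
  α_2 = 9: Horner steps 11 → 4, so m(9) = 4.
  α_3 = 11: Horner steps 11 → 0, so m(11) = 0.
  α_4 = 6: Horner steps 11 → 10, so m(6) = 10.
Codeword c = [3, 4, 0, 10] ∈ F_13^4.


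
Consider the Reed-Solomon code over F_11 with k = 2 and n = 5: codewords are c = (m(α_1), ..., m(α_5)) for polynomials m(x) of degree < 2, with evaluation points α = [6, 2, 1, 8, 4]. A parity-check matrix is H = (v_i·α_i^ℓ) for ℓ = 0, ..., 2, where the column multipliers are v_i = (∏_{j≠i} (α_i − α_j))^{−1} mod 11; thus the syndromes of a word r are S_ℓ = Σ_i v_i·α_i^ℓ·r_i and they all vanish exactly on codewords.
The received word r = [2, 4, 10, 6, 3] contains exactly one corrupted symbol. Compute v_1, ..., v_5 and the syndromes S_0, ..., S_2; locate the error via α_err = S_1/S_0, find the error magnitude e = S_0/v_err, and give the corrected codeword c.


S = (10, 3, 2), error at position 4, error magnitude e = 5, c = [2, 4, 10, 1, 3].

Step 1: column multipliers v_i = (∏_{j≠i}(α_i − α_j))^{−1} mod 11.
  i = 1 (α = 6): (6−2)(6−1)(6−8)(6−4) = 4·5·(−2)·2 = −80 ≡ 8, so v_1 = 8^{−1} = 7 (mod 11).
  i = 2 (α = 2): (2−6)(2−1)(2−8)(2−4) = (−4)·1·(−6)·(−2) = −48 ≡ 7, so v_2 = 7^{−1} = 8 (mod 11).
  i = 3 (α = 1): (1−6)(1−2)(1−8)(1−4) = (−5)·(−1)·(−7)·(−3) = 105 ≡ 6, so v_3 = 6^{−1} = 2 (mod 11).
  i = 4 (α = 8): (8−6)(8−2)(8−1)(8−4) = 2·6·7·4 = 336 ≡ 6, so v_4 = 6^{−1} = 2 (mod 11).
  i = 5 (α = 4): (4−6)(4−2)(4−1)(4−8) = (−2)·2·3·(−4) = 48 ≡ 4, so v_5 = 4^{−1} = 3 (mod 11).
  v = [7, 8, 2, 2, 3].
Step 2: syndromes of r = [2, 4, 10, 6, 3] (all sums mod 11).
  S_0 = Σ v_i r_i = 7·2 + 8·4 + 2·10 + 2·6 + 3·3 = 87 ≡ 10.
  S_1 = Σ v_i α_i r_i = 7·6·2 + 8·2·4 + 2·1·10 + 2·8·6 + 3·4·3 = 300 ≡ 3.
  α_i^2 mod 11 = [3, 4, 1, 9, 5].
  S_2 = Σ v_i α_i^2 r_i = 7·3·2 + 8·4·4 + 2·1·10 + 2·9·6 + 3·5·3 = 343 ≡ 2.
  S = (10, 3, 2) ≠ 0, so r is not a codeword (an error is present).
Step 3: locate the error. For a single error e at position i, S_ℓ = v_i·e·α_i^ℓ, so α_err = S_1/S_0.
  S_0^{−1} = 10^{−1} = 10 (mod 11), so α_err = 3·10 = 30 ≡ 8 = α_4. Error position i = 4.
  Consistency check: S_2/S_1 = 2·4 = 8 ≡ 8 = α_err ✓ (single-error assumption holds).
Step 4: error magnitude e = S_0/v_4 = S_0·∏_{j≠4}(α_4 − α_j) = 10·6 = 60 ≡ 5 (mod 11).
Step 5: correct position 4: c_4 = r_4 − e = 6 − 5 ≡ 1 (mod 11). Hence c = [2, 4, 10, 1, 3].
  Check: interpolating c through the α_i gives m(x) = 5 + 5·x (degree < 2) with m(α_i) = c_i for every i, so c is indeed a codeword.
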